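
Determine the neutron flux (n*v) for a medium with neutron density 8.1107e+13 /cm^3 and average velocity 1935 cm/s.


phi = n * v
phi = 8.1107e+13 * 1935
phi = 1.5694e+17 /cm^2/s

1.5694e+17


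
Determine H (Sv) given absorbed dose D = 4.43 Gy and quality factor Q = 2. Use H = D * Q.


H = D * Q
H = 4.43 * 2
H = 8.8600 Sv

8.8600


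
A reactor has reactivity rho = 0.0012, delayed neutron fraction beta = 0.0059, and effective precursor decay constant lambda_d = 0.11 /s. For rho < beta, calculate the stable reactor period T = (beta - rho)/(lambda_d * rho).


T = (beta - rho) / (lambda_d * rho)
T = (0.0059 - 0.0012) / (0.11 * 0.0012)
T = 35.606 s

35.606


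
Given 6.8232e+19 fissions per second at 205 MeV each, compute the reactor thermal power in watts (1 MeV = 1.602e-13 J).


P = fission_rate * E_MeV * 1.602e-13
P = 6.8232e+19 * 205 * 1.602e-13
P = 2.2408e+09 W

2.2408e+09


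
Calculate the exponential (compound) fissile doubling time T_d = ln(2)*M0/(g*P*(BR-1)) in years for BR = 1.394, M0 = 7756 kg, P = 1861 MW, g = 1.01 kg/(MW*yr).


Breeding gain G = BR - 1 = 1.394 - 1 = 0.394
Fissile production rate = g * P * G = 1.01 * 1861 * 0.394 = 740.56634 kg/yr
T_d = ln(2) * M0 / (g * P * G)
T_d = ln(2) * 7756 / 740.56634 = 7.2594 yr

7.2594


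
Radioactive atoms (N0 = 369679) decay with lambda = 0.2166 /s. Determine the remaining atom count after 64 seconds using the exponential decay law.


N = N0 * exp(-lambda * t)
N = 369679 * exp(-0.2166 * 64)
N = 0.35275

0.35275


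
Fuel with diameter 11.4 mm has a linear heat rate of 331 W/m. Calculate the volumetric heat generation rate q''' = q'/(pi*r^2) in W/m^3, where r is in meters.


r = D / 2 / 1000 = 11.4 / 2 / 1000 = 0.0057 m
q''' = q' / (pi * r^2)
q''' = 331 / (pi * 0.0057^2)
q''' = 3.2429e+06 W/m^3

3.2429e+06


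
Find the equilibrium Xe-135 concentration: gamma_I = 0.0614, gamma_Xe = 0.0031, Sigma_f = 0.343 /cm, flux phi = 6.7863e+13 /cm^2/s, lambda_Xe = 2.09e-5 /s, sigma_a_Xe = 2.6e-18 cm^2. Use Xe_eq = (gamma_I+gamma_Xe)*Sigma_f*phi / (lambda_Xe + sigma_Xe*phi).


Xe_eq = (gamma_I + gamma_Xe) * Sigma_f * phi / (lambda_Xe + sigma_Xe * phi)
Numerator = (0.0614 + 0.0031) * 0.343 * 6.7863e+13 = 1.501367e+12
Denominator = 2.09e-5 + 2.6e-18 * 6.7863e+13 = 1.973438e-04
Xe_eq = 1.501367e+12 / 1.973438e-04 = 7.6079e+15 /cm^3

7.6079e+15


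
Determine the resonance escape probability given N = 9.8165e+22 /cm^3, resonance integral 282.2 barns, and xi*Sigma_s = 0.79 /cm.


p = exp(-N * I * 1e-24 / (xi*Sigma_s))
p = exp(-9.8165e+22 * 282.2 * 1e-24 / 0.79)
p = 5.9022e-16

5.9022e-16


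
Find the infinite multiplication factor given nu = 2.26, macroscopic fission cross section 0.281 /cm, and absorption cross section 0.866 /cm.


k_inf = nu * Sigma_f / Sigma_a
k_inf = 2.26 * 0.281 / 0.866
k_inf = 0.73333

0.73333


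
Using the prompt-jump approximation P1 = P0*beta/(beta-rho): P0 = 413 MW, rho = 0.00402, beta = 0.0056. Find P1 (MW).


P1/P0 = beta / (beta - rho)
P1/P0 = 0.0056 / (0.0056 - 0.00402) = 3.544304
P1 = 413 * 3.544304 = 1463.8 MW

1463.8


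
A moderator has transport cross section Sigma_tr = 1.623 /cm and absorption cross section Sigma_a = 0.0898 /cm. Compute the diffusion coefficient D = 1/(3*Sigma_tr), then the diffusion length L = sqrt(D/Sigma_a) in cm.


D = 1 / (3 * Sigma_tr) = 1 / (3 * 1.623) = 0.2053810 cm
L = sqrt(D / Sigma_a)
L = sqrt(0.2053810 / 0.0898)
L = 1.5123 cm

1.5123


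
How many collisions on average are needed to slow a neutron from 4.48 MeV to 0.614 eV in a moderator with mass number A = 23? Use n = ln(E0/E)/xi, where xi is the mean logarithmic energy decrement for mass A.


xi = 1 + (A-1)^2/(2A)*ln((A-1)/(A+1)) = 0.08448899 (for A = 23)
n = ln(E0/E) / xi
n = ln(4.48e6 / 0.614) / 0.08448899
n = ln(7.296417e+06) / 0.08448899 = 187.04

187.04


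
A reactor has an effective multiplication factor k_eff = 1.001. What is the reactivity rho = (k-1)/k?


rho = (k_eff - 1) / k_eff
rho = (1.001 - 1) / 1.001
rho = 9.9900e-04

9.9900e-04


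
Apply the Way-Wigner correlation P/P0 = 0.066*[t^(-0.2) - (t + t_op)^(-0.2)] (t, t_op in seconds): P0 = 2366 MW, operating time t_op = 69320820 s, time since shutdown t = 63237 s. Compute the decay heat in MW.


P/P0 = 0.066 * [t^(-0.2) - (t + t_op)^(-0.2)]
P/P0 = 0.066 * [63237^(-0.2) - (63237 + 69320820)^(-0.2)]
P/P0 = 0.066 * [0.1095988 - 0.02702390] = 0.005449943
P = 2366 * 0.005449943 = 12.895 MW

12.895


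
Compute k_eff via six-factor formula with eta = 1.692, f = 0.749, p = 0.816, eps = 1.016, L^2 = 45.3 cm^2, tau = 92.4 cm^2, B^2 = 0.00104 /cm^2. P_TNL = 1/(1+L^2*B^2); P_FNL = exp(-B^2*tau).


k_inf = eta*f*p*eps = 1.692*0.749*0.816*1.016 = 1.050669
P_TNL = 1/(1 + L^2*B^2) = 1/(1 + 45.3*0.00104) = 0.9550077
P_FNL = exp(-B^2*tau) = exp(-0.00104*92.4) = 0.9083768
k_eff = k_inf * P_TNL * P_FNL = 1.050669 * 0.9550077 * 0.9083768
k_eff = 0.91146

0.91146


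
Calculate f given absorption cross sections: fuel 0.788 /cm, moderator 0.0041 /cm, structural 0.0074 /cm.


f = Sigma_a_fuel / (Sigma_a_fuel + Sigma_a_mod + Sigma_a_other)
f = 0.788 / (0.788 + 0.0041 + 0.0074)
f = 0.98562

0.98562


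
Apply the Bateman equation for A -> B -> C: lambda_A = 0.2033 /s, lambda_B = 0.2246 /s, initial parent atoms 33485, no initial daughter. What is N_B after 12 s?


N_B(t) = lambda_A * N_A0 / (lambda_B - lambda_A) * [exp(-lambda_A*t) - exp(-lambda_B*t)]
exp(-0.2033*12) = 0.08719572; exp(-0.2246*12) = 0.06752887
N_B = 0.2033 * 33485 / (0.2246 - 0.2033) * (0.08719572 - 0.06752887)
N_B = 6285.5

6285.5


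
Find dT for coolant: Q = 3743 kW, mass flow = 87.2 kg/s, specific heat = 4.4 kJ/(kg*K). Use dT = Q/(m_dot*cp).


dT = Q / (m_dot * cp)
dT = 3743 / (87.2 * 4.4)
dT = 9.7555 C

9.7555


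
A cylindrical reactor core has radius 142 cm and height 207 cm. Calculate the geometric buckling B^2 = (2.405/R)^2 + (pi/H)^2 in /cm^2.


B^2 = (2.405/R)^2 + (pi/H)^2
B^2 = (2.405/142)^2 + (pi/207)^2
B^2 = 5.1718e-04 /cm^2

5.1718e-04


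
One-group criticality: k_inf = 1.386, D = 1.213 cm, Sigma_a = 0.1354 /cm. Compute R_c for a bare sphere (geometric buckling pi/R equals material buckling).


L^2 = D / Sigma_a = 1.213 / 0.1354 = 8.958641 cm^2
B_m^2 = (k_inf - 1) / L^2 = (1.386 - 1) / 8.958641 = 0.04308689 /cm^2
For a bare sphere: B_g = pi/R, so R_c = pi / sqrt(B_m^2)
R_c = pi / sqrt(0.04308689) = 15.135 cm

15.135


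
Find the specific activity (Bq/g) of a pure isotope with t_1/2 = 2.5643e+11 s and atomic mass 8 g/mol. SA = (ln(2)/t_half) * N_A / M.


lambda = ln(2) / t_half = ln(2) / 2.5643e+11 = 2.703066e-12 /s
SA = lambda * N_A / M
SA = 2.703066e-12 * 6.022e23 / 8
SA = 2.0347e+11 Bq/g

2.0347e+11


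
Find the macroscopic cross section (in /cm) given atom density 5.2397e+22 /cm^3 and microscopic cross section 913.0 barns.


Sigma = N * sigma_barns * 1e-24
Sigma = 5.2397e+22 * 913.0 * 1e-24
Sigma = 47.838 /cm

47.838


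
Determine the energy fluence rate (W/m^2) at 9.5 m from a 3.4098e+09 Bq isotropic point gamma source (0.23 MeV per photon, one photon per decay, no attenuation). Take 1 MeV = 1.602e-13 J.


psi = A * E * 1.602e-13 / (4*pi*r^2)
psi = 3.4098e+09 * 0.23 * 1.602e-13 / (4*pi*9.5^2)
psi = 1.1078e-07 W/m^2

1.1078e-07


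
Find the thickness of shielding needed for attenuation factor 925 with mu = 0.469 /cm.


x = ln(factor) / mu
x = ln(925) / 0.469
x = 14.562 cm

14.562


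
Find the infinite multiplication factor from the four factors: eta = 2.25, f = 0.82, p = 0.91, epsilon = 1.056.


k_inf = eta * f * p * epsilon
k_inf = 2.25 * 0.82 * 0.91 * 1.056
k_inf = 1.7730

1.7730


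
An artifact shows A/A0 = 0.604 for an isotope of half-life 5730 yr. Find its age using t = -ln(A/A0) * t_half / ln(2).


lambda = ln(2) / t_half = ln(2) / 5730 = 1.209681e-04 /yr
t = -ln(A/A0) / lambda
t = -ln(0.604) / 1.209681e-04
t = 4167.9 yr

4167.9


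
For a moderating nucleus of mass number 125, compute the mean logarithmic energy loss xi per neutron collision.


xi = 1 + (A-1)^2/(2A) * ln((A-1)/(A+1))
xi = 1 + (125-1)^2/(2*125) * ln((125-1)/(125 +1))
xi = 0.015915

0.015915


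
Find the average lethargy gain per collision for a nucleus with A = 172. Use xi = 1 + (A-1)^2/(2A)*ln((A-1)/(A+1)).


xi = 1 + (A-1)^2/(2A) * ln((A-1)/(A+1))
xi = 1 + (172-1)^2/(2*172) * ln((172-1)/(172 +1))
xi = 0.011583

0.011583


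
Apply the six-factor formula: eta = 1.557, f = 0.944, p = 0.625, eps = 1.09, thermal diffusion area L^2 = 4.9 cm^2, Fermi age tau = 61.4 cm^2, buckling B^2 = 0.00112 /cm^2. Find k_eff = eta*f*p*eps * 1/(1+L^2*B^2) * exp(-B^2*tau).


k_inf = eta*f*p*eps = 1.557*0.944*0.625*1.09 = 1.001307
P_TNL = 1/(1 + L^2*B^2) = 1/(1 + 4.9*0.00112) = 0.9945420
P_FNL = exp(-B^2*tau) = exp(-0.00112*61.4) = 0.9335432
k_eff = k_inf * P_TNL * P_FNL = 1.001307 * 0.9945420 * 0.9335432
k_eff = 0.92966

0.92966


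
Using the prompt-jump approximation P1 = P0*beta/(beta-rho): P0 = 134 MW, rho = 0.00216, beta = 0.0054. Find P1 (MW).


P1/P0 = beta / (beta - rho)
P1/P0 = 0.0054 / (0.0054 - 0.00216) = 1.666667
P1 = 134 * 1.666667 = 223.33 MW

223.33


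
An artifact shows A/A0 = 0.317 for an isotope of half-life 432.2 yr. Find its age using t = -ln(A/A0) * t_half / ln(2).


lambda = ln(2) / t_half = ln(2) / 432.2 = 0.001603765 /yr
t = -ln(A/A0) / lambda
t = -ln(0.317) / 0.001603765
t = 716.35 yr

716.35


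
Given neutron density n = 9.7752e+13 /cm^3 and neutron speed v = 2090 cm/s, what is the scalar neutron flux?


phi = n * v
phi = 9.7752e+13 * 2090
phi = 2.0430e+17 /cm^2/s

2.0430e+17


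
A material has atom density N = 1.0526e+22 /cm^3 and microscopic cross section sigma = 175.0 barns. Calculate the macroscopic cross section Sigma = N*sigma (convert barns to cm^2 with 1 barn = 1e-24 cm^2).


Sigma = N * sigma_barns * 1e-24
Sigma = 1.0526e+22 * 175.0 * 1e-24
Sigma = 1.8420 /cm

1.8420


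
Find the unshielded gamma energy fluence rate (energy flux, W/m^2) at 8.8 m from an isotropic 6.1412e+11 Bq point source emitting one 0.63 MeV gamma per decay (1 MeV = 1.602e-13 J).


psi = A * E * 1.602e-13 / (4*pi*r^2)
psi = 6.1412e+11 * 0.63 * 1.602e-13 / (4*pi*8.8^2)
psi = 6.3691e-05 W/m^2

6.3691e-05


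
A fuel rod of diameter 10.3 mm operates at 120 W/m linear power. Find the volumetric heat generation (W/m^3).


r = D / 2 / 1000 = 10.3 / 2 / 1000 = 0.00515 m
q''' = q' / (pi * r^2)
q''' = 120 / (pi * 0.00515^2)
q''' = 1.4402e+06 W/m^3

1.4402e+06


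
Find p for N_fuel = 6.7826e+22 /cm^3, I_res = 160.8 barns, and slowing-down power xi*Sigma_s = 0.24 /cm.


p = exp(-N * I * 1e-24 / (xi*Sigma_s))
p = exp(-6.7826e+22 * 160.8 * 1e-24 / 0.24)
p = 1.8373e-20

1.8373e-20


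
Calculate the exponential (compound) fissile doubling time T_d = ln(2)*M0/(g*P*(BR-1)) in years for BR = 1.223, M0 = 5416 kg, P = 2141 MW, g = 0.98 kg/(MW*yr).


Breeding gain G = BR - 1 = 1.223 - 1 = 0.223
Fissile production rate = g * P * G = 0.98 * 2141 * 0.223 = 467.89414 kg/yr
T_d = ln(2) * M0 / (g * P * G)
T_d = ln(2) * 5416 / 467.89414 = 8.0234 yr

8.0234


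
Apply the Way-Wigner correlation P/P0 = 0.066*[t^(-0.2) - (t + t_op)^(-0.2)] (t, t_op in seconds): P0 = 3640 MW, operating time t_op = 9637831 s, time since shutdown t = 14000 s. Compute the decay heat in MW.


P/P0 = 0.066 * [t^(-0.2) - (t + t_op)^(-0.2)]
P/P0 = 0.066 * [14000^(-0.2) - (14000 + 9637831)^(-0.2)]
P/P0 = 0.066 * [0.1481748 - 0.04009388] = 0.007133341
P = 3640 * 0.007133341 = 25.965 MW

25.965


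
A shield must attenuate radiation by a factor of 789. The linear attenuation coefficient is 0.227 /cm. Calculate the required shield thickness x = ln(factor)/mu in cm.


x = ln(factor) / mu
x = ln(789) / 0.227
x = 29.387 cm

29.387


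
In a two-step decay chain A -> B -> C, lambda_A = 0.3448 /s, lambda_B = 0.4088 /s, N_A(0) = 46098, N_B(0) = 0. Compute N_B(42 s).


N_B(t) = lambda_A * N_A0 / (lambda_B - lambda_A) * [exp(-lambda_A*t) - exp(-lambda_B*t)]
exp(-0.3448*42) = 5.137136e-07; exp(-0.4088*42) = 3.494117e-08
N_B = 0.3448 * 46098 / (0.4088 - 0.3448) * (5.137136e-07 - 3.494117e-08)
N_B = 0.11890

0.11890


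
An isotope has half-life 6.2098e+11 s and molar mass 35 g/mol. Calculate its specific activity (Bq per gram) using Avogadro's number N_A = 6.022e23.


lambda = ln(2) / t_half = ln(2) / 6.2098e+11 = 1.116215e-12 /s
SA = lambda * N_A / M
SA = 1.116215e-12 * 6.022e23 / 35
SA = 1.9205e+10 Bq/g

1.9205e+10


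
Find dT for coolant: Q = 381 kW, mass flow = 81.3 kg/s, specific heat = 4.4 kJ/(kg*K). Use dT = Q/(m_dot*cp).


dT = Q / (m_dot * cp)
dT = 381 / (81.3 * 4.4)
dT = 1.0651 C

1.0651


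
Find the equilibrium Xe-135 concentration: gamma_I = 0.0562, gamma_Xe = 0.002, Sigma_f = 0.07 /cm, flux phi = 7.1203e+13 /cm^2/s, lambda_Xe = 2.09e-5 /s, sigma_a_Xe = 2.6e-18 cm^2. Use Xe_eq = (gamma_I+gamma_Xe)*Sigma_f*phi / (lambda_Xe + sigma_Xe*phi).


Xe_eq = (gamma_I + gamma_Xe) * Sigma_f * phi / (lambda_Xe + sigma_Xe * phi)
Numerator = (0.0562 + 0.002) * 0.07 * 7.1203e+13 = 2.900810e+11
Denominator = 2.09e-5 + 2.6e-18 * 7.1203e+13 = 2.060278e-04
Xe_eq = 2.900810e+11 / 2.060278e-04 = 1.4080e+15 /cm^3

1.4080e+15


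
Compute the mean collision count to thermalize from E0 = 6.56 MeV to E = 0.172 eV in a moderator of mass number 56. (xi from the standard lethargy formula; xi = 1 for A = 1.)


xi = 1 + (A-1)^2/(2A)*ln((A-1)/(A+1)) = 0.03529286 (for A = 56)
n = ln(E0/E) / xi
n = ln(6.56e6 / 0.172) / 0.03529286
n = ln(3.813953e+07) / 0.03529286 = 494.63

494.63


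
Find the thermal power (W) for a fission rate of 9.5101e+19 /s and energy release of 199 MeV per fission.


P = fission_rate * E_MeV * 1.602e-13
P = 9.5101e+19 * 199 * 1.602e-13
P = 3.0318e+09 W

3.0318e+09


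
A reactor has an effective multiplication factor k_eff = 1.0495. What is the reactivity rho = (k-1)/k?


rho = (k_eff - 1) / k_eff
rho = (1.0495 - 1) / 1.0495
rho = 0.047165

0.047165


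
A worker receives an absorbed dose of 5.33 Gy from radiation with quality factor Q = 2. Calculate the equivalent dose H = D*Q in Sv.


H = D * Q
H = 5.33 * 2
H = 10.660 Sv

10.660


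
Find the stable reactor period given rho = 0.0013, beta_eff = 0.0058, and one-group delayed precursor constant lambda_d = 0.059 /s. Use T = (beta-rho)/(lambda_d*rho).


T = (beta - rho) / (lambda_d * rho)
T = (0.0058 - 0.0013) / (0.059 * 0.0013)
T = 58.670 s

58.670


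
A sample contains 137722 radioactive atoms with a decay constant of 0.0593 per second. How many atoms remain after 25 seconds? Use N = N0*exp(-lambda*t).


N = N0 * exp(-lambda * t)
N = 137722 * exp(-0.0593 * 25)
N = 31272

31272


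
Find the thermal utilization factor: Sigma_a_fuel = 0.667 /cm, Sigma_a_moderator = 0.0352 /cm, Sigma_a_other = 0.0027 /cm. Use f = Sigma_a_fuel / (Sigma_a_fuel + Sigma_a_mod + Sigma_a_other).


f = Sigma_a_fuel / (Sigma_a_fuel + Sigma_a_mod + Sigma_a_other)
f = 0.667 / (0.667 + 0.0352 + 0.0027)
f = 0.94623

0.94623


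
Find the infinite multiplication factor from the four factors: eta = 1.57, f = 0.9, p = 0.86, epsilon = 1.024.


k_inf = eta * f * p * epsilon
k_inf = 1.57 * 0.9 * 0.86 * 1.024
k_inf = 1.2443

1.2443


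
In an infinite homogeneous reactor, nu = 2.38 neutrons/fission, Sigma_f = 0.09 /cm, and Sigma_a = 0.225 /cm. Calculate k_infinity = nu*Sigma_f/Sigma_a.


k_inf = nu * Sigma_f / Sigma_a
k_inf = 2.38 * 0.09 / 0.225
k_inf = 0.95200

0.95200


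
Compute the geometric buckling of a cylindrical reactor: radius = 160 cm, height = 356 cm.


B^2 = (2.405/R)^2 + (pi/H)^2
B^2 = (2.405/160)^2 + (pi/356)^2
B^2 = 3.0381e-04 /cm^2

3.0381e-04


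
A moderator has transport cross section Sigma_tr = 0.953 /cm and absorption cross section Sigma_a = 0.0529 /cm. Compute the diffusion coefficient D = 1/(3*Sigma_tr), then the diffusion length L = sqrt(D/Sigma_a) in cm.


D = 1 / (3 * Sigma_tr) = 1 / (3 * 0.953) = 0.3497726 cm
L = sqrt(D / Sigma_a)
L = sqrt(0.3497726 / 0.0529)
L = 2.5714 cm

2.5714


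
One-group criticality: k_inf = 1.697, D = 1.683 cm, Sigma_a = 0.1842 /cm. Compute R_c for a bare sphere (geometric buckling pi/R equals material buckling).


L^2 = D / Sigma_a = 1.683 / 0.1842 = 9.136808 cm^2
B_m^2 = (k_inf - 1) / L^2 = (1.697 - 1) / 9.136808 = 0.07628485 /cm^2
For a bare sphere: B_g = pi/R, so R_c = pi / sqrt(B_m^2)
R_c = pi / sqrt(0.07628485) = 11.374 cm

11.374


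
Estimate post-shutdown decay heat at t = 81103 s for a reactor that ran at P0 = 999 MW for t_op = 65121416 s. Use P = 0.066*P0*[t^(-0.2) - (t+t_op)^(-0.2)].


P/P0 = 0.066 * [t^(-0.2) - (t + t_op)^(-0.2)]
P/P0 = 0.066 * [81103^(-0.2) - (81103 + 65121416)^(-0.2)]
P/P0 = 0.066 * [0.1042780 - 0.02736196] = 0.005076459
P = 999 * 0.005076459 = 5.0714 MW

5.0714


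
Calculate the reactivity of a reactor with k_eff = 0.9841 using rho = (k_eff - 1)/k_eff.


rho = (k_eff - 1) / k_eff
rho = (0.9841 - 1) / 0.9841
rho = -0.016157

-0.016157


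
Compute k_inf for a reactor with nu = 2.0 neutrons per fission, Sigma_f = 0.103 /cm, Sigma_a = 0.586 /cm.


k_inf = nu * Sigma_f / Sigma_a
k_inf = 2.0 * 0.103 / 0.586
k_inf = 0.35154

0.35154


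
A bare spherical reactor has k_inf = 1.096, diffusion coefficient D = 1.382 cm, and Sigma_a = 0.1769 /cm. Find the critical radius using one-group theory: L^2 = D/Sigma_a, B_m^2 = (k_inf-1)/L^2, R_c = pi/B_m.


L^2 = D / Sigma_a = 1.382 / 0.1769 = 7.812323 cm^2
B_m^2 = (k_inf - 1) / L^2 = (1.096 - 1) / 7.812323 = 0.01228828 /cm^2
For a bare sphere: B_g = pi/R, so R_c = pi / sqrt(B_m^2)
R_c = pi / sqrt(0.01228828) = 28.340 cm

28.340


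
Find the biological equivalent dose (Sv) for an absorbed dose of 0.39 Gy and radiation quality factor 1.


H = D * Q
H = 0.39 * 1
H = 0.39000 Sv

0.39000


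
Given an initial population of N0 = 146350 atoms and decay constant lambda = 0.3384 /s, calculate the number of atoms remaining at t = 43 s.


N = N0 * exp(-lambda * t)
N = 146350 * exp(-0.3384 * 43)
N = 0.070127

0.070127


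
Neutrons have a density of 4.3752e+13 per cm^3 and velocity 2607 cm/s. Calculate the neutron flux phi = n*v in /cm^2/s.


phi = n * v
phi = 4.3752e+13 * 2607
phi = 1.1406e+17 /cm^2/s

1.1406e+17


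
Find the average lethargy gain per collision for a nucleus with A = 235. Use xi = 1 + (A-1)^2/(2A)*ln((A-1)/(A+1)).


xi = 1 + (A-1)^2/(2A) * ln((A-1)/(A+1))
xi = 1 + (235-1)^2/(2*235) * ln((235-1)/(235 +1))
xi = 0.0084865

0.0084865


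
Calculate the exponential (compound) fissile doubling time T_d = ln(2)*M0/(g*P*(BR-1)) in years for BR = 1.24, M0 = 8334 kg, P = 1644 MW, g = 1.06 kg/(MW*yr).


Breeding gain G = BR - 1 = 1.24 - 1 = 0.24
Fissile production rate = g * P * G = 1.06 * 1644 * 0.24 = 418.2336 kg/yr
T_d = ln(2) * M0 / (g * P * G)
T_d = ln(2) * 8334 / 418.2336 = 13.812 yr

13.812


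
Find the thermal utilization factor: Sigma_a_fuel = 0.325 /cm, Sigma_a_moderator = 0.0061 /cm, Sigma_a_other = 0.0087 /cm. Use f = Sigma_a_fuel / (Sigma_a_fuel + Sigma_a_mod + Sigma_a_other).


f = Sigma_a_fuel / (Sigma_a_fuel + Sigma_a_mod + Sigma_a_other)
f = 0.325 / (0.325 + 0.0061 + 0.0087)
f = 0.95644

0.95644


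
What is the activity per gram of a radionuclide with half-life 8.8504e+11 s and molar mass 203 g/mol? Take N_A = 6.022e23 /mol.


lambda = ln(2) / t_half = ln(2) / 8.8504e+11 = 7.831818e-13 /s
SA = lambda * N_A / M
SA = 7.831818e-13 * 6.022e23 / 203
SA = 2.3233e+09 Bq/g

2.3233e+09


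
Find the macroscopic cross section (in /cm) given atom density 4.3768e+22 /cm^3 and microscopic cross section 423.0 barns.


Sigma = N * sigma_barns * 1e-24
Sigma = 4.3768e+22 * 423.0 * 1e-24
Sigma = 18.514 /cm

18.514


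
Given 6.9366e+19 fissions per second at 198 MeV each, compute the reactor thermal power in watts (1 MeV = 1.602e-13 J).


P = fission_rate * E_MeV * 1.602e-13
P = 6.9366e+19 * 198 * 1.602e-13
P = 2.2003e+09 W

2.2003e+09


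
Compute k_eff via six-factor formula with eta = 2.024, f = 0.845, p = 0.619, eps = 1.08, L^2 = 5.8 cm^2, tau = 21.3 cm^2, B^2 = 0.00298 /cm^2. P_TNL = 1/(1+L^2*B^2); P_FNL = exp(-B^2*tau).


k_inf = eta*f*p*eps = 2.024*0.845*0.619*1.08 = 1.143356
P_TNL = 1/(1 + L^2*B^2) = 1/(1 + 5.8*0.00298) = 0.9830097
P_FNL = exp(-B^2*tau) = exp(-0.00298*21.3) = 0.9384985
k_eff = k_inf * P_TNL * P_FNL = 1.143356 * 0.9830097 * 0.9384985
k_eff = 1.0548

1.0548


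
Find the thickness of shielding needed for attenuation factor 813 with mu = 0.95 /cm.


x = ln(factor) / mu
x = ln(813) / 0.95
x = 7.0534 cm

7.0534


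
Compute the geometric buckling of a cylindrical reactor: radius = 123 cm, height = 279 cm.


B^2 = (2.405/R)^2 + (pi/H)^2
B^2 = (2.405/123)^2 + (pi/279)^2
B^2 = 5.0911e-04 /cm^2

5.0911e-04


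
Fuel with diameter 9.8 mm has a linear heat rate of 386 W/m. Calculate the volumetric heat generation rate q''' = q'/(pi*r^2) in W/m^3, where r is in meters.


r = D / 2 / 1000 = 9.8 / 2 / 1000 = 0.0049 m
q''' = q' / (pi * r^2)
q''' = 386 / (pi * 0.0049^2)
q''' = 5.1174e+06 W/m^3

5.1174e+06


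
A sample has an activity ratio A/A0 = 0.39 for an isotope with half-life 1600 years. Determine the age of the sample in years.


lambda = ln(2) / t_half = ln(2) / 1600 = 4.332170e-04 /yr
t = -ln(A/A0) / lambda
t = -ln(0.39) / 4.332170e-04
t = 2173.5 yr

2173.5


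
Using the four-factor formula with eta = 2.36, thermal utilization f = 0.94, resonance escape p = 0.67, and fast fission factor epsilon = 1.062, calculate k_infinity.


k_inf = eta * f * p * epsilon
k_inf = 2.36 * 0.94 * 0.67 * 1.062
k_inf = 1.5785

1.5785


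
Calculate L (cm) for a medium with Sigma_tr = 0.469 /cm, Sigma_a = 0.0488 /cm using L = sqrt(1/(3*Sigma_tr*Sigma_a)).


D = 1 / (3 * Sigma_tr) = 1 / (3 * 0.469) = 0.7107321 cm
L = sqrt(D / Sigma_a)
L = sqrt(0.7107321 / 0.0488)
L = 3.8163 cm

3.8163


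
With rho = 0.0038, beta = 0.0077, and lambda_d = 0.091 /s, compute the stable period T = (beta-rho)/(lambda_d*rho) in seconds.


T = (beta - rho) / (lambda_d * rho)
T = (0.0077 - 0.0038) / (0.091 * 0.0038)
T = 11.278 s

11.278


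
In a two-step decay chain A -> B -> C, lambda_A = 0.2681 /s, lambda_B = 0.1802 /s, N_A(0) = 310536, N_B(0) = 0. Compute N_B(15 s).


N_B(t) = lambda_A * N_A0 / (lambda_B - lambda_A) * [exp(-lambda_A*t) - exp(-lambda_B*t)]
exp(-0.2681*15) = 0.01792606; exp(-0.1802*15) = 0.06700420
N_B = 0.2681 * 310536 / (0.1802 - 0.2681) * (0.01792606 - 0.06700420)
N_B = 46484

46484


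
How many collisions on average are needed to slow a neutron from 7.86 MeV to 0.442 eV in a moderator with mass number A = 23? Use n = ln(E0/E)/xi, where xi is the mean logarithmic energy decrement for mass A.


xi = 1 + (A-1)^2/(2A)*ln((A-1)/(A+1)) = 0.08448899 (for A = 23)
n = ln(E0/E) / xi
n = ln(7.86e6 / 0.442) / 0.08448899
n = ln(1.778281e+07) / 0.08448899 = 197.58

197.58


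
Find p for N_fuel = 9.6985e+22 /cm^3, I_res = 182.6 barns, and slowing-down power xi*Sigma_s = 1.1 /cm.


p = exp(-N * I * 1e-24 / (xi*Sigma_s))
p = exp(-9.6985e+22 * 182.6 * 1e-24 / 1.1)
p = 1.0188e-07

1.0188e-07


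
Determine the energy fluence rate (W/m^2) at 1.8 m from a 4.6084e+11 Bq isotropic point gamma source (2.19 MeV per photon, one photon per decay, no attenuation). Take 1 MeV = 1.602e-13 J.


psi = A * E * 1.602e-13 / (4*pi*r^2)
psi = 4.6084e+11 * 2.19 * 1.602e-13 / (4*pi*1.8^2)
psi = 0.0039710 W/m^2

0.0039710


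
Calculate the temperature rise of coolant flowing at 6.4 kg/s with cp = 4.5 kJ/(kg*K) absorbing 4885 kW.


dT = Q / (m_dot * cp)
dT = 4885 / (6.4 * 4.5)
dT = 169.62 C

169.62


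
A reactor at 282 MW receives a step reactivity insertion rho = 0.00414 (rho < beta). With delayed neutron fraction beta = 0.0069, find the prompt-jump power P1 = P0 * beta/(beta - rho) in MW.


P1/P0 = beta / (beta - rho)
P1/P0 = 0.0069 / (0.0069 - 0.00414) = 2.500000
P1 = 282 * 2.500000 = 705.00 MW

705.00


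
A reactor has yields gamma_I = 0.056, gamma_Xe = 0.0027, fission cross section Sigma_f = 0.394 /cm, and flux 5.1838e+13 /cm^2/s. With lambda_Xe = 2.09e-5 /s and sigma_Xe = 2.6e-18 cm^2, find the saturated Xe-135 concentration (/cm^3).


Xe_eq = (gamma_I + gamma_Xe) * Sigma_f * phi / (lambda_Xe + sigma_Xe * phi)
Numerator = (0.056 + 0.0027) * 0.394 * 5.1838e+13 = 1.198899e+12
Denominator = 2.09e-5 + 2.6e-18 * 5.1838e+13 = 1.556788e-04
Xe_eq = 1.198899e+12 / 1.556788e-04 = 7.7011e+15 /cm^3

7.7011e+15


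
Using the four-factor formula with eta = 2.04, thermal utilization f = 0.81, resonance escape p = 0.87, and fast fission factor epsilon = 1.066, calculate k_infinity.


k_inf = eta * f * p * epsilon
k_inf = 2.04 * 0.81 * 0.87 * 1.066
k_inf = 1.5325

1.5325


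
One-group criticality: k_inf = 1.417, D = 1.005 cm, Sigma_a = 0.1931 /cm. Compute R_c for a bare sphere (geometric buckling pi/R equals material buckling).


L^2 = D / Sigma_a = 1.005 / 0.1931 = 5.204557 cm^2
B_m^2 = (k_inf - 1) / L^2 = (1.417 - 1) / 5.204557 = 0.08012209 /cm^2
For a bare sphere: B_g = pi/R, so R_c = pi / sqrt(B_m^2)
R_c = pi / sqrt(0.08012209) = 11.099 cm

11.099


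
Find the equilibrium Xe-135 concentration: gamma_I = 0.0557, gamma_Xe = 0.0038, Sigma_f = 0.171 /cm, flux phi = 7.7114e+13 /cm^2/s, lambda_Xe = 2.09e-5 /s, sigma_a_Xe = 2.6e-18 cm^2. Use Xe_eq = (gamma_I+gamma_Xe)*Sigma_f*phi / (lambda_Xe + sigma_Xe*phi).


Xe_eq = (gamma_I + gamma_Xe) * Sigma_f * phi / (lambda_Xe + sigma_Xe * phi)
Numerator = (0.0557 + 0.0038) * 0.171 * 7.7114e+13 = 7.845964e+11
Denominator = 2.09e-5 + 2.6e-18 * 7.7114e+13 = 2.213964e-04
Xe_eq = 7.845964e+11 / 2.213964e-04 = 3.5439e+15 /cm^3

3.5439e+15


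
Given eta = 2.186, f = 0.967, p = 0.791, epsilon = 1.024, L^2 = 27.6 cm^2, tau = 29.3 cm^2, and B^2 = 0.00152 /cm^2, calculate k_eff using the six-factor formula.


k_inf = eta*f*p*eps = 2.186*0.967*0.791*1.024 = 1.712194
P_TNL = 1/(1 + L^2*B^2) = 1/(1 + 27.6*0.00152) = 0.9597371
P_FNL = exp(-B^2*tau) = exp(-0.00152*29.3) = 0.9564412
k_eff = k_inf * P_TNL * P_FNL = 1.712194 * 0.9597371 * 0.9564412
k_eff = 1.5717

1.5717


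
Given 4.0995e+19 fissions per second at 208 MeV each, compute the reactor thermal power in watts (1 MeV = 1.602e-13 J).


P = fission_rate * E_MeV * 1.602e-13
P = 4.0995e+19 * 208 * 1.602e-13
P = 1.3660e+09 W

1.3660e+09


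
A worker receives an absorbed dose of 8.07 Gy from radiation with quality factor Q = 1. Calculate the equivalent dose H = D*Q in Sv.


H = D * Q
H = 8.07 * 1
H = 8.0700 Sv

8.0700


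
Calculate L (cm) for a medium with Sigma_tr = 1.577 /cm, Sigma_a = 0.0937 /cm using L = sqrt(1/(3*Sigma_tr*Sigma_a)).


D = 1 / (3 * Sigma_tr) = 1 / (3 * 1.577) = 0.2113718 cm
L = sqrt(D / Sigma_a)
L = sqrt(0.2113718 / 0.0937)
L = 1.5019 cm

1.5019


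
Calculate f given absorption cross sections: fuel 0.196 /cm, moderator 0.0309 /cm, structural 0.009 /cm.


f = Sigma_a_fuel / (Sigma_a_fuel + Sigma_a_mod + Sigma_a_other)
f = 0.196 / (0.196 + 0.0309 + 0.009)
f = 0.83086

0.83086


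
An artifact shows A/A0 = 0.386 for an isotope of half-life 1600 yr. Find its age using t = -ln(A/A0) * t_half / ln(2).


lambda = ln(2) / t_half = ln(2) / 1600 = 4.332170e-04 /yr
t = -ln(A/A0) / lambda
t = -ln(0.386) / 4.332170e-04
t = 2197.3 yr

2197.3


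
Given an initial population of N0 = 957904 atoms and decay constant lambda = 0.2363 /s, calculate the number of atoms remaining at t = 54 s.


N = N0 * exp(-lambda * t)
N = 957904 * exp(-0.2363 * 54)
N = 2.7519

2.7519


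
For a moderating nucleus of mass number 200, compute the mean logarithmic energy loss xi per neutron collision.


xi = 1 + (A-1)^2/(2A) * ln((A-1)/(A+1))
xi = 1 + (200-1)^2/(2*200) * ln((200-1)/(200 +1))
xi = 0.0099667

0.0099667


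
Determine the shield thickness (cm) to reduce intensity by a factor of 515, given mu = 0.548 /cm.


x = ln(factor) / mu
x = ln(515) / 0.548
x = 11.394 cm

11.394


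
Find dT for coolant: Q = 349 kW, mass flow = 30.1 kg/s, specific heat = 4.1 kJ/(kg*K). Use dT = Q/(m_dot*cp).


dT = Q / (m_dot * cp)
dT = 349 / (30.1 * 4.1)
dT = 2.8280 C

2.8280


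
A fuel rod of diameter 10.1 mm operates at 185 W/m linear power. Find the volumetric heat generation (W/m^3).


r = D / 2 / 1000 = 10.1 / 2 / 1000 = 0.00505 m
q''' = q' / (pi * r^2)
q''' = 185 / (pi * 0.00505^2)
q''' = 2.3091e+06 W/m^3

2.3091e+06


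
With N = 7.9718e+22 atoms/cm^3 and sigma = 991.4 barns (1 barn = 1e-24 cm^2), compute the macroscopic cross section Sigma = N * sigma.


Sigma = N * sigma_barns * 1e-24
Sigma = 7.9718e+22 * 991.4 * 1e-24
Sigma = 79.032 /cm

79.032


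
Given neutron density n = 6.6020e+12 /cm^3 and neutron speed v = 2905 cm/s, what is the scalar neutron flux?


phi = n * v
phi = 6.6020e+12 * 2905
phi = 1.9179e+16 /cm^2/s

1.9179e+16


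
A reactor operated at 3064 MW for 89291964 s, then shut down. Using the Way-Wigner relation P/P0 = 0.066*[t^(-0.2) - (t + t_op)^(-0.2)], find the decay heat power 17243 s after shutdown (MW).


P/P0 = 0.066 * [t^(-0.2) - (t + t_op)^(-0.2)]
P/P0 = 0.066 * [17243^(-0.2) - (17243 + 89291964)^(-0.2)]
P/P0 = 0.066 * [0.1421273 - 0.02569335] = 0.007684641
P = 3064 * 0.007684641 = 23.546 MW

23.546


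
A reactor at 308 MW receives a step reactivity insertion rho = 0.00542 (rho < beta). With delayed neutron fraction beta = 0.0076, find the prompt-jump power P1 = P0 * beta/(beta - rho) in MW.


P1/P0 = beta / (beta - rho)
P1/P0 = 0.0076 / (0.0076 - 0.00542) = 3.486239
P1 = 308 * 3.486239 = 1073.8 MW

1073.8


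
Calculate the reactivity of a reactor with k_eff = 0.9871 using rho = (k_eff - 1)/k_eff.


rho = (k_eff - 1) / k_eff
rho = (0.9871 - 1) / 0.9871
rho = -0.013069

-0.013069


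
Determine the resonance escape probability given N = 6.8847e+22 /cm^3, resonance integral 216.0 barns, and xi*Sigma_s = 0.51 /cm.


p = exp(-N * I * 1e-24 / (xi*Sigma_s))
p = exp(-6.8847e+22 * 216.0 * 1e-24 / 0.51)
p = 2.1703e-13

2.1703e-13


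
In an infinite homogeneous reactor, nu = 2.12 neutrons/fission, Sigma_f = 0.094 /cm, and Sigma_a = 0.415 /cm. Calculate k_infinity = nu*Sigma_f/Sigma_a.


k_inf = nu * Sigma_f / Sigma_a
k_inf = 2.12 * 0.094 / 0.415
k_inf = 0.48019

0.48019


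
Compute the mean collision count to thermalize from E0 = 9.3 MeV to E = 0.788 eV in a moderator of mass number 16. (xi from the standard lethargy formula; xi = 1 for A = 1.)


xi = 1 + (A-1)^2/(2A)*ln((A-1)/(A+1)) = 0.1199467 (for A = 16)
n = ln(E0/E) / xi
n = ln(9.3e6 / 0.788) / 0.1199467
n = ln(1.180203e+07) / 0.1199467 = 135.76

135.76


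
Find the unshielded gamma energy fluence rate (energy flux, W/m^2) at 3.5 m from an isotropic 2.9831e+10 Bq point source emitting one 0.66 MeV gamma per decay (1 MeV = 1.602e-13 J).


psi = A * E * 1.602e-13 / (4*pi*r^2)
psi = 2.9831e+10 * 0.66 * 1.602e-13 / (4*pi*3.5^2)
psi = 2.0489e-05 W/m^2

2.0489e-05


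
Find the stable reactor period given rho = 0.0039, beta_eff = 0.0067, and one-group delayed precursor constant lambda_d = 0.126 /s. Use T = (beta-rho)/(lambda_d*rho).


T = (beta - rho) / (lambda_d * rho)
T = (0.0067 - 0.0039) / (0.126 * 0.0039)
T = 5.6980 s

5.6980


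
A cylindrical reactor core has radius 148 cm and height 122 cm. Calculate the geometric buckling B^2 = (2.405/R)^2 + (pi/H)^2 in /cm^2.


B^2 = (2.405/R)^2 + (pi/H)^2
B^2 = (2.405/148)^2 + (pi/122)^2
B^2 = 9.2716e-04 /cm^2

9.2716e-04


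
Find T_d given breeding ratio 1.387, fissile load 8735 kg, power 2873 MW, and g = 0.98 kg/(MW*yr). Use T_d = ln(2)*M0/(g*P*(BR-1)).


Breeding gain G = BR - 1 = 1.387 - 1 = 0.387
Fissile production rate = g * P * G = 0.98 * 2873 * 0.387 = 1089.61398 kg/yr
T_d = ln(2) * M0 / (g * P * G)
T_d = ln(2) * 8735 / 1089.61398 = 5.5567 yr

5.5567


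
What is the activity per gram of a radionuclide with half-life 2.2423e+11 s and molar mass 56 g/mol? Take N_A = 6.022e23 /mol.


lambda = ln(2) / t_half = ln(2) / 2.2423e+11 = 3.091233e-12 /s
SA = lambda * N_A / M
SA = 3.091233e-12 * 6.022e23 / 56
SA = 3.3242e+10 Bq/g

3.3242e+10


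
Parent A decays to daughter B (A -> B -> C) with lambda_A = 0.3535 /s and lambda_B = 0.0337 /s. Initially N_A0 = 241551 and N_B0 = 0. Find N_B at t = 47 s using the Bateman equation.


N_B(t) = lambda_A * N_A0 / (lambda_B - lambda_A) * [exp(-lambda_A*t) - exp(-lambda_B*t)]
exp(-0.3535*47) = 6.087155e-08; exp(-0.0337*47) = 0.2051734
N_B = 0.3535 * 241551 / (0.0337 - 0.3535) * (6.087155e-08 - 0.2051734)
N_B = 54782

54782


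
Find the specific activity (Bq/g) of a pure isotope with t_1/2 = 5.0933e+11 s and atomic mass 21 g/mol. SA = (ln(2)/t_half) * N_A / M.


lambda = ln(2) / t_half = ln(2) / 5.0933e+11 = 1.360900e-12 /s
SA = lambda * N_A / M
SA = 1.360900e-12 * 6.022e23 / 21
SA = 3.9025e+10 Bq/g

3.9025e+10


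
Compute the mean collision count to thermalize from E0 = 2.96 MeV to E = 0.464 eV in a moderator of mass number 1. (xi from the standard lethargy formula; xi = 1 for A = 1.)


xi = 1 + (A-1)^2/(2A)*ln((A-1)/(A+1)) = 1 (for A = 1)
n = ln(E0/E) / xi
n = ln(2.96e6 / 0.464) / 1
n = ln(6.379310e+06) / 1 = 15.669

15.669


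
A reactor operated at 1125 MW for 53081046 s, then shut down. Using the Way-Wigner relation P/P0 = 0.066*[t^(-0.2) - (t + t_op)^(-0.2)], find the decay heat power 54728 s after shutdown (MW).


P/P0 = 0.066 * [t^(-0.2) - (t + t_op)^(-0.2)]
P/P0 = 0.066 * [54728^(-0.2) - (54728 + 53081046)^(-0.2)]
P/P0 = 0.066 * [0.1128127 - 0.02850510] = 0.005564302
P = 1125 * 0.005564302 = 6.2598 MW

6.2598


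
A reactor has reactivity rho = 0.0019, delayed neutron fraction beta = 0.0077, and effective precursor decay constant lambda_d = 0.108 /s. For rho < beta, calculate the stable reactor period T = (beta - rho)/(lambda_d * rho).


T = (beta - rho) / (lambda_d * rho)
T = (0.0077 - 0.0019) / (0.108 * 0.0019)
T = 28.265 s

28.265


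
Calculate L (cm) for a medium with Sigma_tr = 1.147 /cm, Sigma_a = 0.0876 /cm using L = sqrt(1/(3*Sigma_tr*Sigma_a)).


D = 1 / (3 * Sigma_tr) = 1 / (3 * 1.147) = 0.2906132 cm
L = sqrt(D / Sigma_a)
L = sqrt(0.2906132 / 0.0876)
L = 1.8214 cm

1.8214


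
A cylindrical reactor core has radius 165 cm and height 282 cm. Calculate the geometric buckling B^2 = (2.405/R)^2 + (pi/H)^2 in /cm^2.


B^2 = (2.405/R)^2 + (pi/H)^2
B^2 = (2.405/165)^2 + (pi/282)^2
B^2 = 3.3656e-04 /cm^2

3.3656e-04


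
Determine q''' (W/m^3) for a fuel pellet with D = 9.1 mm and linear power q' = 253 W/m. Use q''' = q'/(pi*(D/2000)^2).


r = D / 2 / 1000 = 9.1 / 2 / 1000 = 0.00455 m
q''' = q' / (pi * r^2)
q''' = 253 / (pi * 0.00455^2)
q''' = 3.8900e+06 W/m^3

3.8900e+06


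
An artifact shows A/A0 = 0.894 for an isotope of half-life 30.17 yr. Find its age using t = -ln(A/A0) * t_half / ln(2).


lambda = ln(2) / t_half = ln(2) / 30.17 = 0.02297472 /yr
t = -ln(A/A0) / lambda
t = -ln(0.894) / 0.02297472
t = 4.8771 yr

4.8771


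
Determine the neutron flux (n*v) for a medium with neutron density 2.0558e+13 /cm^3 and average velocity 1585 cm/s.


phi = n * v
phi = 2.0558e+13 * 1585
phi = 3.2584e+16 /cm^2/s

3.2584e+16


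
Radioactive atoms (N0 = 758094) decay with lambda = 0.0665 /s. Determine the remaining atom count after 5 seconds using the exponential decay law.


N = N0 * exp(-lambda * t)
N = 758094 * exp(-0.0665 * 5)
N = 543651

543651


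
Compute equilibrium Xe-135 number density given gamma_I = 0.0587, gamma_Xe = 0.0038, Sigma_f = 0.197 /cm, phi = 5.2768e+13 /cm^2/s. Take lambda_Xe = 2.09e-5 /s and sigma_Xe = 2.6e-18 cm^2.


Xe_eq = (gamma_I + gamma_Xe) * Sigma_f * phi / (lambda_Xe + sigma_Xe * phi)
Numerator = (0.0587 + 0.0038) * 0.197 * 5.2768e+13 = 6.497060e+11
Denominator = 2.09e-5 + 2.6e-18 * 5.2768e+13 = 1.580968e-04
Xe_eq = 6.497060e+11 / 1.580968e-04 = 4.1095e+15 /cm^3

4.1095e+15


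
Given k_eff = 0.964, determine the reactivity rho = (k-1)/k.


rho = (k_eff - 1) / k_eff
rho = (0.964 - 1) / 0.964
rho = -0.037344

-0.037344


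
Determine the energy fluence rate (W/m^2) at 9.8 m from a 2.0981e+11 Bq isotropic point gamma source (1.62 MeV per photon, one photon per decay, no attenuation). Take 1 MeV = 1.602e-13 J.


psi = A * E * 1.602e-13 / (4*pi*r^2)
psi = 2.0981e+11 * 1.62 * 1.602e-13 / (4*pi*9.8^2)
psi = 4.5117e-05 W/m^2

4.5117e-05


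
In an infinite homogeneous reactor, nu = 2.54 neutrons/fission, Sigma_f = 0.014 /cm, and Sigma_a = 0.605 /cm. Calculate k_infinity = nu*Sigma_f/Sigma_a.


k_inf = nu * Sigma_f / Sigma_a
k_inf = 2.54 * 0.014 / 0.605
k_inf = 0.058777

0.058777


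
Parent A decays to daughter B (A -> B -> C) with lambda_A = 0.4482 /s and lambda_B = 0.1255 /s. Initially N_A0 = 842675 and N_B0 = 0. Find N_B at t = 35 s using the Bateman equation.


N_B(t) = lambda_A * N_A0 / (lambda_B - lambda_A) * [exp(-lambda_A*t) - exp(-lambda_B*t)]
exp(-0.4482*35) = 1.538943e-07; exp(-0.1255*35) = 0.01236977
N_B = 0.4482 * 842675 / (0.1255 - 0.4482) * (1.538943e-07 - 0.01236977)
N_B = 14477

14477


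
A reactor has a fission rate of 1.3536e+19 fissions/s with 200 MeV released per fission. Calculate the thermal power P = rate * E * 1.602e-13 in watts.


P = fission_rate * E_MeV * 1.602e-13
P = 1.3536e+19 * 200 * 1.602e-13
P = 4.3369e+08 W

4.3369e+08


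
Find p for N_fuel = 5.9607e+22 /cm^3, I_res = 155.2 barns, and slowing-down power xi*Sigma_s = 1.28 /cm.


p = exp(-N * I * 1e-24 / (xi*Sigma_s))
p = exp(-5.9607e+22 * 155.2 * 1e-24 / 1.28)
p = 7.2644e-04

7.2644e-04


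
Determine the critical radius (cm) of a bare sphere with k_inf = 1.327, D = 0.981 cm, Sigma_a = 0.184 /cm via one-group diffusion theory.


L^2 = D / Sigma_a = 0.981 / 0.184 = 5.331522 cm^2
B_m^2 = (k_inf - 1) / L^2 = (1.327 - 1) / 5.331522 = 0.06133333 /cm^2
For a bare sphere: B_g = pi/R, so R_c = pi / sqrt(B_m^2)
R_c = pi / sqrt(0.06133333) = 12.685 cm

12.685


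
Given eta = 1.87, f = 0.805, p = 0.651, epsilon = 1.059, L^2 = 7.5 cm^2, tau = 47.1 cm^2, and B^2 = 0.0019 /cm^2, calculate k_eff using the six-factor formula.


k_inf = eta*f*p*eps = 1.87*0.805*0.651*1.059 = 1.037802
P_TNL = 1/(1 + L^2*B^2) = 1/(1 + 7.5*0.0019) = 0.9859502
P_FNL = exp(-B^2*tau) = exp(-0.0019*47.1) = 0.9143974
k_eff = k_inf * P_TNL * P_FNL = 1.037802 * 0.9859502 * 0.9143974
k_eff = 0.93563

0.93563


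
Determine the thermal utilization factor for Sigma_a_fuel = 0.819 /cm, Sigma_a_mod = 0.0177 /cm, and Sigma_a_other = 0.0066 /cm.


f = Sigma_a_fuel / (Sigma_a_fuel + Sigma_a_mod + Sigma_a_other)
f = 0.819 / (0.819 + 0.0177 + 0.0066)
f = 0.97118

0.97118


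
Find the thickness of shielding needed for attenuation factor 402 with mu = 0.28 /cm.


x = ln(factor) / mu
x = ln(402) / 0.28
x = 21.416 cm

21.416


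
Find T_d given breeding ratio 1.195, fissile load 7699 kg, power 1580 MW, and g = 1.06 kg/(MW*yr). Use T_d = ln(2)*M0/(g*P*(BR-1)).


Breeding gain G = BR - 1 = 1.195 - 1 = 0.195
Fissile production rate = g * P * G = 1.06 * 1580 * 0.195 = 326.586 kg/yr
T_d = ln(2) * M0 / (g * P * G)
T_d = ln(2) * 7699 / 326.586 = 16.340 yr

16.340


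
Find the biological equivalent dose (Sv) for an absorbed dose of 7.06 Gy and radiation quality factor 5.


H = D * Q
H = 7.06 * 5
H = 35.300 Sv

35.300


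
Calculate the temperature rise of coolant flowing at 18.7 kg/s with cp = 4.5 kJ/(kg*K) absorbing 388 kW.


dT = Q / (m_dot * cp)
dT = 388 / (18.7 * 4.5)
dT = 4.6108 C

4.6108


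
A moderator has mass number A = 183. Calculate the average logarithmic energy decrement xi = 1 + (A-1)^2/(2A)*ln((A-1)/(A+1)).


xi = 1 + (A-1)^2/(2A) * ln((A-1)/(A+1))
xi = 1 + (183-1)^2/(2*183) * ln((183-1)/(183 +1))
xi = 0.010889

0.010889


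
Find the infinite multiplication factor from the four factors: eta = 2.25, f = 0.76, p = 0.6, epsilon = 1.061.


k_inf = eta * f * p * epsilon
k_inf = 2.25 * 0.76 * 0.6 * 1.061
k_inf = 1.0886

1.0886


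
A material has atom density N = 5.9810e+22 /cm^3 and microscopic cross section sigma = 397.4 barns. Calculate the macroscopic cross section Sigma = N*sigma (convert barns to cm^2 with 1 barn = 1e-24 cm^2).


Sigma = N * sigma_barns * 1e-24
Sigma = 5.9810e+22 * 397.4 * 1e-24
Sigma = 23.768 /cm

23.768
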